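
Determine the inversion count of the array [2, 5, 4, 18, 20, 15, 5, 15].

Finding inversions in [2, 5, 4, 18, 20, 15, 5, 15]:

(1, 2): arr[1]=5 > arr[2]=4
(3, 5): arr[3]=18 > arr[5]=15
(3, 6): arr[3]=18 > arr[6]=5
(3, 7): arr[3]=18 > arr[7]=15
(4, 5): arr[4]=20 > arr[5]=15
(4, 6): arr[4]=20 > arr[6]=5
(4, 7): arr[4]=20 > arr[7]=15
(5, 6): arr[5]=15 > arr[6]=5

Total inversions: 8

The array has 8 inversion(s): (1,2), (3,5), (3,6), (3,7), (4,5), (4,6), (4,7), (5,6). Each pair (i,j) satisfies i < j and arr[i] > arr[j].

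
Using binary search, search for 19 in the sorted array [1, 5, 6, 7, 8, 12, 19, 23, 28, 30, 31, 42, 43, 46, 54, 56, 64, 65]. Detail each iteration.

Binary search for 19 in [1, 5, 6, 7, 8, 12, 19, 23, 28, 30, 31, 42, 43, 46, 54, 56, 64, 65]:

lo=0, hi=17, mid=8, arr[mid]=28 -> 28 > 19, search left half
lo=0, hi=7, mid=3, arr[mid]=7 -> 7 < 19, search right half
lo=4, hi=7, mid=5, arr[mid]=12 -> 12 < 19, search right half
lo=6, hi=7, mid=6, arr[mid]=19 -> Found target at index 6!

Binary search finds 19 at index 6 after 4 comparisons. The search repeatedly halves the search space by comparing with the middle element.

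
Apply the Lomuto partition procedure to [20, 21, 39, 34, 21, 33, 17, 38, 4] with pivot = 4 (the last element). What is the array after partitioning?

Lomuto partition with pivot = 4:

Initial array: [20, 21, 39, 34, 21, 33, 17, 38, 4]

arr[0]=20 > 4: no swap
arr[1]=21 > 4: no swap
arr[2]=39 > 4: no swap
arr[3]=34 > 4: no swap
arr[4]=21 > 4: no swap
arr[5]=33 > 4: no swap
arr[6]=17 > 4: no swap
arr[7]=38 > 4: no swap

Place pivot at position 0: [4, 21, 39, 34, 21, 33, 17, 38, 20]
Pivot position: 0

After partitioning with pivot 4, the array becomes [4, 21, 39, 34, 21, 33, 17, 38, 20]. The pivot is placed at index 0. All elements to the left of the pivot are <= 4, and all elements to the right are > 4.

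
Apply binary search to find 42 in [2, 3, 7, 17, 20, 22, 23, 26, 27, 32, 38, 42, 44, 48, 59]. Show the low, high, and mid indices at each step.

Binary search for 42 in [2, 3, 7, 17, 20, 22, 23, 26, 27, 32, 38, 42, 44, 48, 59]:

lo=0, hi=14, mid=7, arr[mid]=26 -> 26 < 42, search right half
lo=8, hi=14, mid=11, arr[mid]=42 -> Found target at index 11!

Binary search finds 42 at index 11 after 2 comparisons. The search repeatedly halves the search space by comparing with the middle element.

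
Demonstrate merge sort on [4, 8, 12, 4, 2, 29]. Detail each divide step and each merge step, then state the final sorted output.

Merge sort trace:

Split: [4, 8, 12, 4, 2, 29] -> [4, 8, 12] and [4, 2, 29]
  Split: [4, 8, 12] -> [4] and [8, 12]
    Split: [8, 12] -> [8] and [12]
    Merge: [8] + [12] -> [8, 12]
  Merge: [4] + [8, 12] -> [4, 8, 12]
  Split: [4, 2, 29] -> [4] and [2, 29]
    Split: [2, 29] -> [2] and [29]
    Merge: [2] + [29] -> [2, 29]
  Merge: [4] + [2, 29] -> [2, 4, 29]
Merge: [4, 8, 12] + [2, 4, 29] -> [2, 4, 4, 8, 12, 29]

Final sorted array: [2, 4, 4, 8, 12, 29]

The merge sort proceeds by recursively splitting the array and merging sorted halves.
After all merges, the sorted array is [2, 4, 4, 8, 12, 29].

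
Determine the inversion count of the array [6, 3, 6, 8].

Finding inversions in [6, 3, 6, 8]:

(0, 1): arr[0]=6 > arr[1]=3

Total inversions: 1

The array has 1 inversion(s): (0,1). Each pair (i,j) satisfies i < j and arr[i] > arr[j].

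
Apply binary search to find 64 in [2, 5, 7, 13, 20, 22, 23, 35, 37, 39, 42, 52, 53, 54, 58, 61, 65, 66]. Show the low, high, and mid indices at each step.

Binary search for 64 in [2, 5, 7, 13, 20, 22, 23, 35, 37, 39, 42, 52, 53, 54, 58, 61, 65, 66]:

lo=0, hi=17, mid=8, arr[mid]=37 -> 37 < 64, search right half
lo=9, hi=17, mid=13, arr[mid]=54 -> 54 < 64, search right half
lo=14, hi=17, mid=15, arr[mid]=61 -> 61 < 64, search right half
lo=16, hi=17, mid=16, arr[mid]=65 -> 65 > 64, search left half
lo=16 > hi=15, target 64 not found

Binary search determines that 64 is not in the array after 4 comparisons. The search space was exhausted without finding the target.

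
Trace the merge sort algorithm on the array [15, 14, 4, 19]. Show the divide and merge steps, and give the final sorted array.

Merge sort trace:

Split: [15, 14, 4, 19] -> [15, 14] and [4, 19]
  Split: [15, 14] -> [15] and [14]
  Merge: [15] + [14] -> [14, 15]
  Split: [4, 19] -> [4] and [19]
  Merge: [4] + [19] -> [4, 19]
Merge: [14, 15] + [4, 19] -> [4, 14, 15, 19]

Final sorted array: [4, 14, 15, 19]

The merge sort proceeds by recursively splitting the array and merging sorted halves.
After all merges, the sorted array is [4, 14, 15, 19].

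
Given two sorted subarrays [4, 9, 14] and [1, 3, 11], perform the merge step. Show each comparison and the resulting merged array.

Merging process:

Compare 4 vs 1: take 1 from right. Merged: [1]
Compare 4 vs 3: take 3 from right. Merged: [1, 3]
Compare 4 vs 11: take 4 from left. Merged: [1, 3, 4]
Compare 9 vs 11: take 9 from left. Merged: [1, 3, 4, 9]
Compare 14 vs 11: take 11 from right. Merged: [1, 3, 4, 9, 11]
Append remaining from left: [14]. Merged: [1, 3, 4, 9, 11, 14]

Final merged array: [1, 3, 4, 9, 11, 14]
Total comparisons: 5

The merged array is [1, 3, 4, 9, 11, 14], requiring 5 comparisons. The merge step runs in O(n) time where n is the total number of elements.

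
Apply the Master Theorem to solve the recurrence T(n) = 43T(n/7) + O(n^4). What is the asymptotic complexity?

Master Theorem for T(n) = 43T(n/7) + O(n^4):

a = 43, b = 7, c = 4
log_b(a) = log_7(43) = 1.9329

Case 3: c = 4 > log_7(43) = 1.9329
T(n) = O(n^4) = O(n^4)

For T(n) = 43T(n/7) + O(n^4): log_7(43) = 1.9329. This is Case 3 of the Master Theorem (c > log_b(a), work dominated by root), giving O(n^4).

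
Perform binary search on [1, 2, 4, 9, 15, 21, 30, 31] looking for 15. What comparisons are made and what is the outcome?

Binary search for 15 in [1, 2, 4, 9, 15, 21, 30, 31]:

lo=0, hi=7, mid=3, arr[mid]=9 -> 9 < 15, search right half
lo=4, hi=7, mid=5, arr[mid]=21 -> 21 > 15, search left half
lo=4, hi=4, mid=4, arr[mid]=15 -> Found target at index 4!

Binary search finds 15 at index 4 after 3 comparisons. The search repeatedly halves the search space by comparing with the middle element.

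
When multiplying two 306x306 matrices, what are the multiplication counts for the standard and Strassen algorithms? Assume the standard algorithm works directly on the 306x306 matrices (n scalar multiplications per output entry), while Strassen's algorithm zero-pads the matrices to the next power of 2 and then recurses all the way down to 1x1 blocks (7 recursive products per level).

Matrix multiplication for 306x306 matrices:

Strassen's algorithm requires power-of-2 dimensions. Pad 306x306 to 512x512 (next power of 2).

Standard algorithm: 306^3 = 28652616 multiplications
Strassen's algorithm: 7^(log2(512)) = 7^9 = 40353607 multiplications
Difference: 28652616 - 40353607 = -11700991 (Strassen uses MORE here due to padding overhead — for small or just-over-power-of-2 n, padding can outweigh the per-level savings)

Standard: 28652616 multiplications (306^3). Strassen: 40353607 multiplications (7^9, after padding to 512x512). Strassen reduces 8 recursive multiplications to 7 at each level.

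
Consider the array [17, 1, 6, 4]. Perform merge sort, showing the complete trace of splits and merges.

Merge sort trace:

Split: [17, 1, 6, 4] -> [17, 1] and [6, 4]
  Split: [17, 1] -> [17] and [1]
  Merge: [17] + [1] -> [1, 17]
  Split: [6, 4] -> [6] and [4]
  Merge: [6] + [4] -> [4, 6]
Merge: [1, 17] + [4, 6] -> [1, 4, 6, 17]

Final sorted array: [1, 4, 6, 17]

The merge sort proceeds by recursively splitting the array and merging sorted halves.
After all merges, the sorted array is [1, 4, 6, 17].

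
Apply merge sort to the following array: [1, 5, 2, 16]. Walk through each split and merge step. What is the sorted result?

Merge sort trace:

Split: [1, 5, 2, 16] -> [1, 5] and [2, 16]
  Split: [1, 5] -> [1] and [5]
  Merge: [1] + [5] -> [1, 5]
  Split: [2, 16] -> [2] and [16]
  Merge: [2] + [16] -> [2, 16]
Merge: [1, 5] + [2, 16] -> [1, 2, 5, 16]

Final sorted array: [1, 2, 5, 16]

The merge sort proceeds by recursively splitting the array and merging sorted halves.
After all merges, the sorted array is [1, 2, 5, 16].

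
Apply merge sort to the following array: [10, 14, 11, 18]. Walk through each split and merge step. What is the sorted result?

Merge sort trace:

Split: [10, 14, 11, 18] -> [10, 14] and [11, 18]
  Split: [10, 14] -> [10] and [14]
  Merge: [10] + [14] -> [10, 14]
  Split: [11, 18] -> [11] and [18]
  Merge: [11] + [18] -> [11, 18]
Merge: [10, 14] + [11, 18] -> [10, 11, 14, 18]

Final sorted array: [10, 11, 14, 18]

The merge sort proceeds by recursively splitting the array and merging sorted halves.
After all merges, the sorted array is [10, 11, 14, 18].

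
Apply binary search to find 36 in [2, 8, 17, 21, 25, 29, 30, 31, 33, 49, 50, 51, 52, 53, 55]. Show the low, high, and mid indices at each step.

Binary search for 36 in [2, 8, 17, 21, 25, 29, 30, 31, 33, 49, 50, 51, 52, 53, 55]:

lo=0, hi=14, mid=7, arr[mid]=31 -> 31 < 36, search right half
lo=8, hi=14, mid=11, arr[mid]=51 -> 51 > 36, search left half
lo=8, hi=10, mid=9, arr[mid]=49 -> 49 > 36, search left half
lo=8, hi=8, mid=8, arr[mid]=33 -> 33 < 36, search right half
lo=9 > hi=8, target 36 not found

Binary search determines that 36 is not in the array after 4 comparisons. The search space was exhausted without finding the target.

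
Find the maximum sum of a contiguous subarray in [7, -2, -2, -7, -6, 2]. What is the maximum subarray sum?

Using Kadane's algorithm on [7, -2, -2, -7, -6, 2]:

Scanning through the array:
Position 1 (value -2): max_ending_here = 5, max_so_far = 7
Position 2 (value -2): max_ending_here = 3, max_so_far = 7
Position 3 (value -7): max_ending_here = -4, max_so_far = 7
Position 4 (value -6): max_ending_here = -6, max_so_far = 7
Position 5 (value 2): max_ending_here = 2, max_so_far = 7

Maximum subarray: [7]
Maximum sum: 7

The maximum subarray is [7] with sum 7. This subarray runs from index 0 to index 0.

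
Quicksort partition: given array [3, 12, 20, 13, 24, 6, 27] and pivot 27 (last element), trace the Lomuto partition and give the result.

Lomuto partition with pivot = 27:

Initial array: [3, 12, 20, 13, 24, 6, 27]

arr[0]=3 <= 27: swap with position 0, array becomes [3, 12, 20, 13, 24, 6, 27]
arr[1]=12 <= 27: swap with position 1, array becomes [3, 12, 20, 13, 24, 6, 27]
arr[2]=20 <= 27: swap with position 2, array becomes [3, 12, 20, 13, 24, 6, 27]
arr[3]=13 <= 27: swap with position 3, array becomes [3, 12, 20, 13, 24, 6, 27]
arr[4]=24 <= 27: swap with position 4, array becomes [3, 12, 20, 13, 24, 6, 27]
arr[5]=6 <= 27: swap with position 5, array becomes [3, 12, 20, 13, 24, 6, 27]

Place pivot at position 6: [3, 12, 20, 13, 24, 6, 27]
Pivot position: 6

After partitioning with pivot 27, the array becomes [3, 12, 20, 13, 24, 6, 27]. The pivot is placed at index 6. All elements to the left of the pivot are <= 27, and all elements to the right are > 27.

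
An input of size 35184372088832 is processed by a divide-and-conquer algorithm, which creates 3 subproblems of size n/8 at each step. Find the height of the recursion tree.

For divide and conquer with division factor 8:

Problem sizes at each level:
Level 0: 35184372088832
Level 1: 4398046511104
Level 2: 549755813888
Level 3: 68719476736
Level 4: 8589934592
Level 5: 1073741824
Level 6: 134217728
Level 7: 16777216
Level 8: 2097152
Level 9: 262144
Level 10: 32768
Level 11: 4096
Level 12: 512
Level 13: 64
Level 14: 8
Level 15: 1

The root is level 0 and the size-1 base case is level 15 (the tree spans levels 0 through 15, i.e. 16 levels counting the root), so the depth is the number of divisions: log_8(35184372088832) = 15

The recursion tree depth is log_8(35184372088832) = 15. At each level, the problem size is divided by 8, so it takes 15 divisions to reduce to a base case of size 1. The algorithm makes 3 recursive calls at each level.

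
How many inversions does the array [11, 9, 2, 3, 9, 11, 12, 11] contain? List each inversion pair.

Finding inversions in [11, 9, 2, 3, 9, 11, 12, 11]:

(0, 1): arr[0]=11 > arr[1]=9
(0, 2): arr[0]=11 > arr[2]=2
(0, 3): arr[0]=11 > arr[3]=3
(0, 4): arr[0]=11 > arr[4]=9
(1, 2): arr[1]=9 > arr[2]=2
(1, 3): arr[1]=9 > arr[3]=3
(6, 7): arr[6]=12 > arr[7]=11

Total inversions: 7

The array has 7 inversion(s): (0,1), (0,2), (0,3), (0,4), (1,2), (1,3), (6,7). Each pair (i,j) satisfies i < j and arr[i] > arr[j].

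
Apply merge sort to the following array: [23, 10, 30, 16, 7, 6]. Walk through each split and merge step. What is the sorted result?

Merge sort trace:

Split: [23, 10, 30, 16, 7, 6] -> [23, 10, 30] and [16, 7, 6]
  Split: [23, 10, 30] -> [23] and [10, 30]
    Split: [10, 30] -> [10] and [30]
    Merge: [10] + [30] -> [10, 30]
  Merge: [23] + [10, 30] -> [10, 23, 30]
  Split: [16, 7, 6] -> [16] and [7, 6]
    Split: [7, 6] -> [7] and [6]
    Merge: [7] + [6] -> [6, 7]
  Merge: [16] + [6, 7] -> [6, 7, 16]
Merge: [10, 23, 30] + [6, 7, 16] -> [6, 7, 10, 16, 23, 30]

Final sorted array: [6, 7, 10, 16, 23, 30]

The merge sort proceeds by recursively splitting the array and merging sorted halves.
After all merges, the sorted array is [6, 7, 10, 16, 23, 30].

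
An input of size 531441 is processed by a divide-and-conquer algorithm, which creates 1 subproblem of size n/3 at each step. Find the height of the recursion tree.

For divide and conquer with division factor 3:

Problem sizes at each level:
Level 0: 531441
Level 1: 177147
Level 2: 59049
Level 3: 19683
Level 4: 6561
Level 5: 2187
Level 6: 729
Level 7: 243
Level 8: 81
Level 9: 27
Level 10: 9
Level 11: 3
Level 12: 1

The root is level 0 and the size-1 base case is level 12 (the tree spans levels 0 through 12, i.e. 13 levels counting the root), so the depth is the number of divisions: log_3(531441) = 12

The recursion tree depth is log_3(531441) = 12. At each level, the problem size is divided by 3, so it takes 12 divisions to reduce to a base case of size 1. The algorithm makes 1 recursive call at each level.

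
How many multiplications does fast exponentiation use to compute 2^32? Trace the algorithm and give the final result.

Computing 2^32 by squaring (build up from 2^1; each line after the first costs one multiplication):

2^1 = 2
2^2 = (2^1)^2 = 2^2 = 4
2^4 = (2^2)^2 = 4^2 = 16
2^8 = (2^4)^2 = 16^2 = 256
2^16 = (2^8)^2 = 256^2 = 65536
2^32 = (2^16)^2 = 65536^2 = 4294967296

Result: 4294967296
Multiplications needed: 5 (5 lines after 2^1)

2^32 = 4294967296. Using exponentiation by squaring, this requires 5 multiplications. The key idea: if the exponent is even, square the half-power; if odd, multiply by the base once.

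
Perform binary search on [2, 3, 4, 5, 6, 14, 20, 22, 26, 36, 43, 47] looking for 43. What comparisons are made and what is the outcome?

Binary search for 43 in [2, 3, 4, 5, 6, 14, 20, 22, 26, 36, 43, 47]:

lo=0, hi=11, mid=5, arr[mid]=14 -> 14 < 43, search right half
lo=6, hi=11, mid=8, arr[mid]=26 -> 26 < 43, search right half
lo=9, hi=11, mid=10, arr[mid]=43 -> Found target at index 10!

Binary search finds 43 at index 10 after 3 comparisons. The search repeatedly halves the search space by comparing with the middle element.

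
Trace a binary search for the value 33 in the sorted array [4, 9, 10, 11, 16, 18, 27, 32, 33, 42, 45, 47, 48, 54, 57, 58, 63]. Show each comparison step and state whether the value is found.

Binary search for 33 in [4, 9, 10, 11, 16, 18, 27, 32, 33, 42, 45, 47, 48, 54, 57, 58, 63]:

lo=0, hi=16, mid=8, arr[mid]=33 -> Found target at index 8!

Binary search finds 33 at index 8 after 1 comparisons. The search repeatedly halves the search space by comparing with the middle element.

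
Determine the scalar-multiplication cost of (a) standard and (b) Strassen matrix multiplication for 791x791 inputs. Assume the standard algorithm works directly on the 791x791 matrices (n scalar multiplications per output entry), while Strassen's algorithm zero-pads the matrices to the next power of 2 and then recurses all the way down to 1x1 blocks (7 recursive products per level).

Matrix multiplication for 791x791 matrices:

Strassen's algorithm requires power-of-2 dimensions. Pad 791x791 to 1024x1024 (next power of 2).

Standard algorithm: 791^3 = 494913671 multiplications
Strassen's algorithm: 7^(log2(1024)) = 7^10 = 282475249 multiplications
Savings: 494913671 - 282475249 = 212438422 multiplications

Standard: 494913671 multiplications (791^3). Strassen: 282475249 multiplications (7^10, after padding to 1024x1024). Strassen reduces 8 recursive multiplications to 7 at each level.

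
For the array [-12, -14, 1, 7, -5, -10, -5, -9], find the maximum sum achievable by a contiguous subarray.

Using Kadane's algorithm on [-12, -14, 1, 7, -5, -10, -5, -9]:

Scanning through the array:
Position 1 (value -14): max_ending_here = -14, max_so_far = -12
Position 2 (value 1): max_ending_here = 1, max_so_far = 1
Position 3 (value 7): max_ending_here = 8, max_so_far = 8
Position 4 (value -5): max_ending_here = 3, max_so_far = 8
Position 5 (value -10): max_ending_here = -7, max_so_far = 8
Position 6 (value -5): max_ending_here = -5, max_so_far = 8
Position 7 (value -9): max_ending_here = -9, max_so_far = 8

Maximum subarray: [1, 7]
Maximum sum: 8

The maximum subarray is [1, 7] with sum 8. This subarray runs from index 2 to index 3.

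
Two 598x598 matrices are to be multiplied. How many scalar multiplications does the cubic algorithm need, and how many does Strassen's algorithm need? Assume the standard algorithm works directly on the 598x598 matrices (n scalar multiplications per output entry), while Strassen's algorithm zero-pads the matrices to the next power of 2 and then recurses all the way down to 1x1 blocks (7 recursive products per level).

Matrix multiplication for 598x598 matrices:

Strassen's algorithm requires power-of-2 dimensions. Pad 598x598 to 1024x1024 (next power of 2).

Standard algorithm: 598^3 = 213847192 multiplications
Strassen's algorithm: 7^(log2(1024)) = 7^10 = 282475249 multiplications
Difference: 213847192 - 282475249 = -68628057 (Strassen uses MORE here due to padding overhead — for small or just-over-power-of-2 n, padding can outweigh the per-level savings)

Standard: 213847192 multiplications (598^3). Strassen: 282475249 multiplications (7^10, after padding to 1024x1024). Strassen reduces 8 recursive multiplications to 7 at each level.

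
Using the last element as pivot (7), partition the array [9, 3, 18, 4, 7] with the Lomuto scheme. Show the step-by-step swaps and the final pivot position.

Lomuto partition with pivot = 7:

Initial array: [9, 3, 18, 4, 7]

arr[0]=9 > 7: no swap
arr[1]=3 <= 7: swap with position 0, array becomes [3, 9, 18, 4, 7]
arr[2]=18 > 7: no swap
arr[3]=4 <= 7: swap with position 1, array becomes [3, 4, 18, 9, 7]

Place pivot at position 2: [3, 4, 7, 9, 18]
Pivot position: 2

After partitioning with pivot 7, the array becomes [3, 4, 7, 9, 18]. The pivot is placed at index 2. All elements to the left of the pivot are <= 7, and all elements to the right are > 7.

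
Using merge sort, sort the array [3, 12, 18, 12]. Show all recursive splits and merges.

Merge sort trace:

Split: [3, 12, 18, 12] -> [3, 12] and [18, 12]
  Split: [3, 12] -> [3] and [12]
  Merge: [3] + [12] -> [3, 12]
  Split: [18, 12] -> [18] and [12]
  Merge: [18] + [12] -> [12, 18]
Merge: [3, 12] + [12, 18] -> [3, 12, 12, 18]

Final sorted array: [3, 12, 12, 18]

The merge sort proceeds by recursively splitting the array and merging sorted halves.
After all merges, the sorted array is [3, 12, 12, 18].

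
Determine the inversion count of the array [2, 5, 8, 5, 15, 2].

Finding inversions in [2, 5, 8, 5, 15, 2]:

(1, 5): arr[1]=5 > arr[5]=2
(2, 3): arr[2]=8 > arr[3]=5
(2, 5): arr[2]=8 > arr[5]=2
(3, 5): arr[3]=5 > arr[5]=2
(4, 5): arr[4]=15 > arr[5]=2

Total inversions: 5

The array has 5 inversion(s): (1,5), (2,3), (2,5), (3,5), (4,5). Each pair (i,j) satisfies i < j and arr[i] > arr[j].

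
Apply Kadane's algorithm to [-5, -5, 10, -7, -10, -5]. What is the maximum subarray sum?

Using Kadane's algorithm on [-5, -5, 10, -7, -10, -5]:

Scanning through the array:
Position 1 (value -5): max_ending_here = -5, max_so_far = -5
Position 2 (value 10): max_ending_here = 10, max_so_far = 10
Position 3 (value -7): max_ending_here = 3, max_so_far = 10
Position 4 (value -10): max_ending_here = -7, max_so_far = 10
Position 5 (value -5): max_ending_here = -5, max_so_far = 10

Maximum subarray: [10]
Maximum sum: 10

The maximum subarray is [10] with sum 10. This subarray runs from index 2 to index 2.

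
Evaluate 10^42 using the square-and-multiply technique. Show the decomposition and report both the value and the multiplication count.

Computing 10^42 by squaring (build up from 10^1; each line after the first costs one multiplication):

10^1 = 10
10^2 = (10^1)^2 = 10^2 = 100
10^4 = (10^2)^2 = 100^2 = 10000
10^5 = 10 * 10^4 = 10 * 10000 = 100000
10^10 = (10^5)^2 = 100000^2 = 10000000000
10^20 = (10^10)^2 = 10000000000^2 = 100000000000000000000
10^21 = 10 * 10^20 = 10 * 100000000000000000000 = 1000000000000000000000
10^42 = (10^21)^2 = 1000000000000000000000^2 = 1000000000000000000000000000000000000000000

Result: 1000000000000000000000000000000000000000000
Multiplications needed: 7 (7 lines after 10^1)

10^42 = 1000000000000000000000000000000000000000000. Using exponentiation by squaring, this requires 7 multiplications. The key idea: if the exponent is even, square the half-power; if odd, multiply by the base once.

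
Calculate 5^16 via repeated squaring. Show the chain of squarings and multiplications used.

Computing 5^16 by squaring (build up from 5^1; each line after the first costs one multiplication):

5^1 = 5
5^2 = (5^1)^2 = 5^2 = 25
5^4 = (5^2)^2 = 25^2 = 625
5^8 = (5^4)^2 = 625^2 = 390625
5^16 = (5^8)^2 = 390625^2 = 152587890625

Result: 152587890625
Multiplications needed: 4 (4 lines after 5^1)

5^16 = 152587890625. Using exponentiation by squaring, this requires 4 multiplications. The key idea: if the exponent is even, square the half-power; if odd, multiply by the base once.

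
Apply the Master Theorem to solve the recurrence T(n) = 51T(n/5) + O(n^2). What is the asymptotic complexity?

Master Theorem for T(n) = 51T(n/5) + O(n^2):

a = 51, b = 5, c = 2
log_b(a) = log_5(51) = 2.4430

Case 1: c = 2 < log_5(51) = 2.4430
T(n) = O(n^(log_5 51))

For T(n) = 51T(n/5) + O(n^2): log_5(51) = 2.4430. This is Case 1 of the Master Theorem (c < log_b(a), work dominated by leaves), giving O(n^(log_5 51)).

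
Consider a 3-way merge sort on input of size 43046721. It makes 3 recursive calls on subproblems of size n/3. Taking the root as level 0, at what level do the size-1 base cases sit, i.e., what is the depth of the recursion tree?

For divide and conquer with division factor 3:

Problem sizes at each level:
Level 0: 43046721
Level 1: 14348907
Level 2: 4782969
Level 3: 1594323
Level 4: 531441
Level 5: 177147
Level 6: 59049
Level 7: 19683
Level 8: 6561
Level 9: 2187
Level 10: 729
Level 11: 243
Level 12: 81
Level 13: 27
Level 14: 9
Level 15: 3
Level 16: 1

The root is level 0 and the size-1 base case is level 16 (the tree spans levels 0 through 16, i.e. 17 levels counting the root), so the depth is the number of divisions: log_3(43046721) = 16

The recursion tree depth is log_3(43046721) = 16. At each level, the problem size is divided by 3, so it takes 16 divisions to reduce to a base case of size 1. The algorithm makes 3 recursive calls at each level.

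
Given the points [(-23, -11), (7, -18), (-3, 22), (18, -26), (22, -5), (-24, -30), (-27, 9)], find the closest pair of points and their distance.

Computing all pairwise distances among 7 points:

d((-23, -11), (7, -18)) = 30.8058
d((-23, -11), (-3, 22)) = 38.5876
d((-23, -11), (18, -26)) = 43.6578
d((-23, -11), (22, -5)) = 45.3982
d((-23, -11), (-24, -30)) = 19.0263
d((-23, -11), (-27, 9)) = 20.3961
d((7, -18), (-3, 22)) = 41.2311
d((7, -18), (18, -26)) = 13.6015 <-- minimum
d((7, -18), (22, -5)) = 19.8494
d((7, -18), (-24, -30)) = 33.2415
d((7, -18), (-27, 9)) = 43.4166
d((-3, 22), (18, -26)) = 52.3927
d((-3, 22), (22, -5)) = 36.7967
d((-3, 22), (-24, -30)) = 56.0803
d((-3, 22), (-27, 9)) = 27.2947
d((18, -26), (22, -5)) = 21.3776
d((18, -26), (-24, -30)) = 42.19
d((18, -26), (-27, 9)) = 57.0088
d((22, -5), (-24, -30)) = 52.3546
d((22, -5), (-27, 9)) = 50.9608
d((-24, -30), (-27, 9)) = 39.1152

Closest pair: (7, -18) and (18, -26) with distance 13.6015

The closest pair is (7, -18) and (18, -26) with Euclidean distance 13.6015. For 7 points, brute-force pairwise comparison is shown above. For large n, the divide-and-conquer algorithm (sort by x, recurse on halves, check the dividing strip) achieves O(n log n).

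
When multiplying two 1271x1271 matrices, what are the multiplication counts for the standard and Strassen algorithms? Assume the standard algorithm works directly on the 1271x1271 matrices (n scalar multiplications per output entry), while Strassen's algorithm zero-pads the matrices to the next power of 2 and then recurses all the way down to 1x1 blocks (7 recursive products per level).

Matrix multiplication for 1271x1271 matrices:

Strassen's algorithm requires power-of-2 dimensions. Pad 1271x1271 to 2048x2048 (next power of 2).

Standard algorithm: 1271^3 = 2053225511 multiplications
Strassen's algorithm: 7^(log2(2048)) = 7^11 = 1977326743 multiplications
Savings: 2053225511 - 1977326743 = 75898768 multiplications

Standard: 2053225511 multiplications (1271^3). Strassen: 1977326743 multiplications (7^11, after padding to 2048x2048). Strassen reduces 8 recursive multiplications to 7 at each level.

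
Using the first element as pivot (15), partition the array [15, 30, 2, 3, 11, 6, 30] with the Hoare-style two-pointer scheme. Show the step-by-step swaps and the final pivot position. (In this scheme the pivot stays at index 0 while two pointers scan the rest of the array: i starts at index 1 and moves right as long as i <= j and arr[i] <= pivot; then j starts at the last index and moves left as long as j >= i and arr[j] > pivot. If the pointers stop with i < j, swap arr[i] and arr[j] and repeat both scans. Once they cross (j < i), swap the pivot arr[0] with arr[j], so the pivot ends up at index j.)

Hoare-style two-pointer partition with pivot = 15:

Initial array: [15, 30, 2, 3, 11, 6, 30]

Pointers start at i = 1, j = 6.
i stops at index 1 (arr[1]=30 > 15), j stops at index 5 (arr[5]=6 <= 15): swap arr[1] and arr[5], array becomes [15, 6, 2, 3, 11, 30, 30]
i ends at 5, j ends at 4: the pointers have crossed (j < i), so scanning stops.

Swap pivot arr[0] with arr[4] to place pivot at position 4: [11, 6, 2, 3, 15, 30, 30]
Pivot position: 4

After partitioning with pivot 15, the array becomes [11, 6, 2, 3, 15, 30, 30]. The pivot is placed at index 4. All elements to the left of the pivot are <= 15, and all elements to the right are > 15.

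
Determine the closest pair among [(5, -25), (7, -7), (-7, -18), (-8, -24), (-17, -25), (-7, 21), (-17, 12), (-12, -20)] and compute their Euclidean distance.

Computing all pairwise distances among 8 points:

d((5, -25), (7, -7)) = 18.1108
d((5, -25), (-7, -18)) = 13.8924
d((5, -25), (-8, -24)) = 13.0384
d((5, -25), (-17, -25)) = 22.0
d((5, -25), (-7, 21)) = 47.5395
d((5, -25), (-17, 12)) = 43.0465
d((5, -25), (-12, -20)) = 17.72
d((7, -7), (-7, -18)) = 17.8045
d((7, -7), (-8, -24)) = 22.6716
d((7, -7), (-17, -25)) = 30.0
d((7, -7), (-7, 21)) = 31.305
d((7, -7), (-17, 12)) = 30.6105
d((7, -7), (-12, -20)) = 23.0217
d((-7, -18), (-8, -24)) = 6.0828
d((-7, -18), (-17, -25)) = 12.2066
d((-7, -18), (-7, 21)) = 39.0
d((-7, -18), (-17, 12)) = 31.6228
d((-7, -18), (-12, -20)) = 5.3852 <-- minimum
d((-8, -24), (-17, -25)) = 9.0554
d((-8, -24), (-7, 21)) = 45.0111
d((-8, -24), (-17, 12)) = 37.108
d((-8, -24), (-12, -20)) = 5.6569
d((-17, -25), (-7, 21)) = 47.0744
d((-17, -25), (-17, 12)) = 37.0
d((-17, -25), (-12, -20)) = 7.0711
d((-7, 21), (-17, 12)) = 13.4536
d((-7, 21), (-12, -20)) = 41.3038
d((-17, 12), (-12, -20)) = 32.3883

Closest pair: (-7, -18) and (-12, -20) with distance 5.3852

The closest pair is (-7, -18) and (-12, -20) with Euclidean distance 5.3852. For 8 points, brute-force pairwise comparison is shown above. For large n, the divide-and-conquer algorithm (sort by x, recurse on halves, check the dividing strip) achieves O(n log n).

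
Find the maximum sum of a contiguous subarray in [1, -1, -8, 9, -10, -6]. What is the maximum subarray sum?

Using Kadane's algorithm on [1, -1, -8, 9, -10, -6]:

Scanning through the array:
Position 1 (value -1): max_ending_here = 0, max_so_far = 1
Position 2 (value -8): max_ending_here = -8, max_so_far = 1
Position 3 (value 9): max_ending_here = 9, max_so_far = 9
Position 4 (value -10): max_ending_here = -1, max_so_far = 9
Position 5 (value -6): max_ending_here = -6, max_so_far = 9

Maximum subarray: [9]
Maximum sum: 9

The maximum subarray is [9] with sum 9. This subarray runs from index 3 to index 3.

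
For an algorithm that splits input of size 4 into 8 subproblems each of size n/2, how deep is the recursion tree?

For divide and conquer with division factor 2:

Problem sizes at each level:
Level 0: 4
Level 1: 2
Level 2: 1

The root is level 0 and the size-1 base case is level 2 (the tree spans levels 0 through 2, i.e. 3 levels counting the root), so the depth is the number of divisions: log_2(4) = 2

The recursion tree depth is log_2(4) = 2. At each level, the problem size is divided by 2, so it takes 2 divisions to reduce to a base case of size 1. The algorithm makes 8 recursive calls at each level.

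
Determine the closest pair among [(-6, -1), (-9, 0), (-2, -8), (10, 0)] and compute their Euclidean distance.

Computing all pairwise distances among 4 points:

d((-6, -1), (-9, 0)) = 3.1623 <-- minimum
d((-6, -1), (-2, -8)) = 8.0623
d((-6, -1), (10, 0)) = 16.0312
d((-9, 0), (-2, -8)) = 10.6301
d((-9, 0), (10, 0)) = 19.0
d((-2, -8), (10, 0)) = 14.4222

Closest pair: (-6, -1) and (-9, 0) with distance 3.1623

The closest pair is (-6, -1) and (-9, 0) with Euclidean distance 3.1623. For 4 points, brute-force pairwise comparison is shown above. For large n, the divide-and-conquer algorithm (sort by x, recurse on halves, check the dividing strip) achieves O(n log n).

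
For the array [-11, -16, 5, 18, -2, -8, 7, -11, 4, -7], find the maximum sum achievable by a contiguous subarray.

Using Kadane's algorithm on [-11, -16, 5, 18, -2, -8, 7, -11, 4, -7]:

Scanning through the array:
Position 1 (value -16): max_ending_here = -16, max_so_far = -11
Position 2 (value 5): max_ending_here = 5, max_so_far = 5
Position 3 (value 18): max_ending_here = 23, max_so_far = 23
Position 4 (value -2): max_ending_here = 21, max_so_far = 23
Position 5 (value -8): max_ending_here = 13, max_so_far = 23
Position 6 (value 7): max_ending_here = 20, max_so_far = 23
Position 7 (value -11): max_ending_here = 9, max_so_far = 23
Position 8 (value 4): max_ending_here = 13, max_so_far = 23
Position 9 (value -7): max_ending_here = 6, max_so_far = 23

Maximum subarray: [5, 18]
Maximum sum: 23

The maximum subarray is [5, 18] with sum 23. This subarray runs from index 2 to index 3.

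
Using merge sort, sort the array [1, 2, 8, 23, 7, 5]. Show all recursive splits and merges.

Merge sort trace:

Split: [1, 2, 8, 23, 7, 5] -> [1, 2, 8] and [23, 7, 5]
  Split: [1, 2, 8] -> [1] and [2, 8]
    Split: [2, 8] -> [2] and [8]
    Merge: [2] + [8] -> [2, 8]
  Merge: [1] + [2, 8] -> [1, 2, 8]
  Split: [23, 7, 5] -> [23] and [7, 5]
    Split: [7, 5] -> [7] and [5]
    Merge: [7] + [5] -> [5, 7]
  Merge: [23] + [5, 7] -> [5, 7, 23]
Merge: [1, 2, 8] + [5, 7, 23] -> [1, 2, 5, 7, 8, 23]

Final sorted array: [1, 2, 5, 7, 8, 23]

The merge sort proceeds by recursively splitting the array and merging sorted halves.
After all merges, the sorted array is [1, 2, 5, 7, 8, 23].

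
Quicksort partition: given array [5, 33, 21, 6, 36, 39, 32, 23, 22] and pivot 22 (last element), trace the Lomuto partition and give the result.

Lomuto partition with pivot = 22:

Initial array: [5, 33, 21, 6, 36, 39, 32, 23, 22]

arr[0]=5 <= 22: swap with position 0, array becomes [5, 33, 21, 6, 36, 39, 32, 23, 22]
arr[1]=33 > 22: no swap
arr[2]=21 <= 22: swap with position 1, array becomes [5, 21, 33, 6, 36, 39, 32, 23, 22]
arr[3]=6 <= 22: swap with position 2, array becomes [5, 21, 6, 33, 36, 39, 32, 23, 22]
arr[4]=36 > 22: no swap
arr[5]=39 > 22: no swap
arr[6]=32 > 22: no swap
arr[7]=23 > 22: no swap

Place pivot at position 3: [5, 21, 6, 22, 36, 39, 32, 23, 33]
Pivot position: 3

After partitioning with pivot 22, the array becomes [5, 21, 6, 22, 36, 39, 32, 23, 33]. The pivot is placed at index 3. All elements to the left of the pivot are <= 22, and all elements to the right are > 22.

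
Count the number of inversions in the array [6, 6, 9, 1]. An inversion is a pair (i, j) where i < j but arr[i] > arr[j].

Finding inversions in [6, 6, 9, 1]:

(0, 3): arr[0]=6 > arr[3]=1
(1, 3): arr[1]=6 > arr[3]=1
(2, 3): arr[2]=9 > arr[3]=1

Total inversions: 3

The array has 3 inversion(s): (0,3), (1,3), (2,3). Each pair (i,j) satisfies i < j and arr[i] > arr[j].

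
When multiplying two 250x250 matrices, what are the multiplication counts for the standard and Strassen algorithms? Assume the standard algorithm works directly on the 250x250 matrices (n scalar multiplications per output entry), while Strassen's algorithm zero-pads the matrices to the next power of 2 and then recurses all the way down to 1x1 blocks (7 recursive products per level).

Matrix multiplication for 250x250 matrices:

Strassen's algorithm requires power-of-2 dimensions. Pad 250x250 to 256x256 (next power of 2).

Standard algorithm: 250^3 = 15625000 multiplications
Strassen's algorithm: 7^(log2(256)) = 7^8 = 5764801 multiplications
Savings: 15625000 - 5764801 = 9860199 multiplications

Standard: 15625000 multiplications (250^3). Strassen: 5764801 multiplications (7^8, after padding to 256x256). Strassen reduces 8 recursive multiplications to 7 at each level.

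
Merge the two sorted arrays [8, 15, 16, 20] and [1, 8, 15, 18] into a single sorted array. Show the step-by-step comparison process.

Merging process:

Compare 8 vs 1: take 1 from right. Merged: [1]
Compare 8 vs 8: take 8 from left. Merged: [1, 8]
Compare 15 vs 8: take 8 from right. Merged: [1, 8, 8]
Compare 15 vs 15: take 15 from left. Merged: [1, 8, 8, 15]
Compare 16 vs 15: take 15 from right. Merged: [1, 8, 8, 15, 15]
Compare 16 vs 18: take 16 from left. Merged: [1, 8, 8, 15, 15, 16]
Compare 20 vs 18: take 18 from right. Merged: [1, 8, 8, 15, 15, 16, 18]
Append remaining from left: [20]. Merged: [1, 8, 8, 15, 15, 16, 18, 20]

Final merged array: [1, 8, 8, 15, 15, 16, 18, 20]
Total comparisons: 7

The merged array is [1, 8, 8, 15, 15, 16, 18, 20], requiring 7 comparisons. The merge step runs in O(n) time where n is the total number of elements.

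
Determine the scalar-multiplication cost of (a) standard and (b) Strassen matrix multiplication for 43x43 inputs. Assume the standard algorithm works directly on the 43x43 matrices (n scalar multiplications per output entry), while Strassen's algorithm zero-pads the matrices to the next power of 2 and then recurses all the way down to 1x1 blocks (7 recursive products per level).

Matrix multiplication for 43x43 matrices:

Strassen's algorithm requires power-of-2 dimensions. Pad 43x43 to 64x64 (next power of 2).

Standard algorithm: 43^3 = 79507 multiplications
Strassen's algorithm: 7^(log2(64)) = 7^6 = 117649 multiplications
Difference: 79507 - 117649 = -38142 (Strassen uses MORE here due to padding overhead — for small or just-over-power-of-2 n, padding can outweigh the per-level savings)

Standard: 79507 multiplications (43^3). Strassen: 117649 multiplications (7^6, after padding to 64x64). Strassen reduces 8 recursive multiplications to 7 at each level.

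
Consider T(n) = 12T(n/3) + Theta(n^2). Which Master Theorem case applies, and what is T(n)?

Master Theorem for T(n) = 12T(n/3) + O(n^2):

a = 12, b = 3, c = 2
log_b(a) = log_3(12) = 2.2619

Case 1: c = 2 < log_3(12) = 2.2619
T(n) = O(n^(log_3 12))

For T(n) = 12T(n/3) + O(n^2): log_3(12) = 2.2619. This is Case 1 of the Master Theorem (c < log_b(a), work dominated by leaves), giving O(n^(log_3 12)).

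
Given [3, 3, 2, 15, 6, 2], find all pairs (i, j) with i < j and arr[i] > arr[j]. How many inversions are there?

Finding inversions in [3, 3, 2, 15, 6, 2]:

(0, 2): arr[0]=3 > arr[2]=2
(0, 5): arr[0]=3 > arr[5]=2
(1, 2): arr[1]=3 > arr[2]=2
(1, 5): arr[1]=3 > arr[5]=2
(3, 4): arr[3]=15 > arr[4]=6
(3, 5): arr[3]=15 > arr[5]=2
(4, 5): arr[4]=6 > arr[5]=2

Total inversions: 7

The array has 7 inversion(s): (0,2), (0,5), (1,2), (1,5), (3,4), (3,5), (4,5). Each pair (i,j) satisfies i < j and arr[i] > arr[j].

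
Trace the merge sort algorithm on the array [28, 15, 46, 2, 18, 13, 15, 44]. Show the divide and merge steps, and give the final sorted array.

Merge sort trace:

Split: [28, 15, 46, 2, 18, 13, 15, 44] -> [28, 15, 46, 2] and [18, 13, 15, 44]
  Split: [28, 15, 46, 2] -> [28, 15] and [46, 2]
    Split: [28, 15] -> [28] and [15]
    Merge: [28] + [15] -> [15, 28]
    Split: [46, 2] -> [46] and [2]
    Merge: [46] + [2] -> [2, 46]
  Merge: [15, 28] + [2, 46] -> [2, 15, 28, 46]
  Split: [18, 13, 15, 44] -> [18, 13] and [15, 44]
    Split: [18, 13] -> [18] and [13]
    Merge: [18] + [13] -> [13, 18]
    Split: [15, 44] -> [15] and [44]
    Merge: [15] + [44] -> [15, 44]
  Merge: [13, 18] + [15, 44] -> [13, 15, 18, 44]
Merge: [2, 15, 28, 46] + [13, 15, 18, 44] -> [2, 13, 15, 15, 18, 28, 44, 46]

Final sorted array: [2, 13, 15, 15, 18, 28, 44, 46]

The merge sort proceeds by recursively splitting the array and merging sorted halves.
After all merges, the sorted array is [2, 13, 15, 15, 18, 28, 44, 46].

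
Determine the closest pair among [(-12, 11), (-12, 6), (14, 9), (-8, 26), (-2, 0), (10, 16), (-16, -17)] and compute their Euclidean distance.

Computing all pairwise distances among 7 points:

d((-12, 11), (-12, 6)) = 5.0 <-- minimum
d((-12, 11), (14, 9)) = 26.0768
d((-12, 11), (-8, 26)) = 15.5242
d((-12, 11), (-2, 0)) = 14.8661
d((-12, 11), (10, 16)) = 22.561
d((-12, 11), (-16, -17)) = 28.2843
d((-12, 6), (14, 9)) = 26.1725
d((-12, 6), (-8, 26)) = 20.3961
d((-12, 6), (-2, 0)) = 11.6619
d((-12, 6), (10, 16)) = 24.1661
d((-12, 6), (-16, -17)) = 23.3452
d((14, 9), (-8, 26)) = 27.8029
d((14, 9), (-2, 0)) = 18.3576
d((14, 9), (10, 16)) = 8.0623
d((14, 9), (-16, -17)) = 39.6989
d((-8, 26), (-2, 0)) = 26.6833
d((-8, 26), (10, 16)) = 20.5913
d((-8, 26), (-16, -17)) = 43.7379
d((-2, 0), (10, 16)) = 20.0
d((-2, 0), (-16, -17)) = 22.0227
d((10, 16), (-16, -17)) = 42.0119

Closest pair: (-12, 11) and (-12, 6) with distance 5.0

The closest pair is (-12, 11) and (-12, 6) with Euclidean distance 5.0. For 7 points, brute-force pairwise comparison is shown above. For large n, the divide-and-conquer algorithm (sort by x, recurse on halves, check the dividing strip) achieves O(n log n).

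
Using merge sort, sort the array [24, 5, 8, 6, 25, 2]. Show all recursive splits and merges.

Merge sort trace:

Split: [24, 5, 8, 6, 25, 2] -> [24, 5, 8] and [6, 25, 2]
  Split: [24, 5, 8] -> [24] and [5, 8]
    Split: [5, 8] -> [5] and [8]
    Merge: [5] + [8] -> [5, 8]
  Merge: [24] + [5, 8] -> [5, 8, 24]
  Split: [6, 25, 2] -> [6] and [25, 2]
    Split: [25, 2] -> [25] and [2]
    Merge: [25] + [2] -> [2, 25]
  Merge: [6] + [2, 25] -> [2, 6, 25]
Merge: [5, 8, 24] + [2, 6, 25] -> [2, 5, 6, 8, 24, 25]

Final sorted array: [2, 5, 6, 8, 24, 25]

The merge sort proceeds by recursively splitting the array and merging sorted halves.
After all merges, the sorted array is [2, 5, 6, 8, 24, 25].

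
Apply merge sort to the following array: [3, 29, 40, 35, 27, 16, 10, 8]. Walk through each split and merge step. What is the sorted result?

Merge sort trace:

Split: [3, 29, 40, 35, 27, 16, 10, 8] -> [3, 29, 40, 35] and [27, 16, 10, 8]
  Split: [3, 29, 40, 35] -> [3, 29] and [40, 35]
    Split: [3, 29] -> [3] and [29]
    Merge: [3] + [29] -> [3, 29]
    Split: [40, 35] -> [40] and [35]
    Merge: [40] + [35] -> [35, 40]
  Merge: [3, 29] + [35, 40] -> [3, 29, 35, 40]
  Split: [27, 16, 10, 8] -> [27, 16] and [10, 8]
    Split: [27, 16] -> [27] and [16]
    Merge: [27] + [16] -> [16, 27]
    Split: [10, 8] -> [10] and [8]
    Merge: [10] + [8] -> [8, 10]
  Merge: [16, 27] + [8, 10] -> [8, 10, 16, 27]
Merge: [3, 29, 35, 40] + [8, 10, 16, 27] -> [3, 8, 10, 16, 27, 29, 35, 40]

Final sorted array: [3, 8, 10, 16, 27, 29, 35, 40]

The merge sort proceeds by recursively splitting the array and merging sorted halves.
After all merges, the sorted array is [3, 8, 10, 16, 27, 29, 35, 40].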